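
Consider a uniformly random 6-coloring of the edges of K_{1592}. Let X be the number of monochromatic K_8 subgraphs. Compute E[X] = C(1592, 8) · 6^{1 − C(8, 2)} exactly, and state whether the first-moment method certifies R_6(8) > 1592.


E[X] = C(1592, 8) · 6^{1 − 28} = 1005480414540892933435 · 6^{−27} = 1005480414540892933435/1023490369077469249536.
As a reduced fraction: E[X] = 1005480414540892933435/1023490369077469249536 ≈ 0.982403.
Is E[X] < 1? YES.
Since E[X] < 1, there exists a 6-coloring of K_{1592} with no monochromatic K_8; hence R_6(8) > 1592.

E[X] = 1005480414540892933435/1023490369077469249536 ≈ 0.982403; E[X] < 1, so R_6(8) > 1592.


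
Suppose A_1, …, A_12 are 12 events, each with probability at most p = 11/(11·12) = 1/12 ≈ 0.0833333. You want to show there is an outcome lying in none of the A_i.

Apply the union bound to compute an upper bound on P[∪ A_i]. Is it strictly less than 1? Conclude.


Union bound: P[∪_{i=1}^{12} A_i] ≤ Σ_i P[A_i] ≤ 12·p = 12·(1/12) = 1.
Numerically: 1 ≈ 1.0000000.
Is 1 < 1? NO.
Since the bound 1 is ≥ 1, the union bound is uninformative here; it does NOT by itself certify existence.

12·p = 1 ≈ 1.0000000; existence NOT certified by the union bound.


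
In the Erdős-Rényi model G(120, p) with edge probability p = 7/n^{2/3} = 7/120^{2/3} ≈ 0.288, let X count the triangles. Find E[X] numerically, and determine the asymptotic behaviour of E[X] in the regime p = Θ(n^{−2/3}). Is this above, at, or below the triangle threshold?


Number of potential triangles: C(120, 3) = 280840.
Each occurs with probability p³ ≈ (0.288)³ ≈ 2.38194e-02.
By linearity: E[X] = C(120, 3)·p³ ≈ 280840 · 2.38194e-02 ≈ 6689.453.
Since α = 2/3 < 1, p = c/n^{2/3} ≫ 1/n is above the triangle threshold p ~ 1/n. Asymptotically E[X] ~ (c³/6)·n^{3(1−α)} = (7³/6)·n^{1} → ∞; triangles are abundant w.h.p.

E[X] ≈ 6689.453; in regime p = Θ(1/n^{2/3}) E[X] diverges (above the triangle threshold p ~ 1/n).


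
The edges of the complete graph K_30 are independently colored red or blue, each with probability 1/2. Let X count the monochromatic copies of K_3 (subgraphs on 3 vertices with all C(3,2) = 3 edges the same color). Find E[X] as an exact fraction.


Let X = Σ_S X_S over the C(30, 3) = 4060 subsets S of size 3, where X_S = 1 if the K_3 on S is monochromatic.
For a fixed S, the K_3 on S has C(3, 2) = 3 edges. P[all 3 edges red] = (1/2)^3, and likewise for blue, so P[monochromatic] = 2·(1/2)^3 = 2^{1 − 3} = 1/4.
By linearity: E[X] = C(30, 3) · 2^{1 − 3} = 4060 · 1/4 = 1015.
Numerically: E[X] ≈ 1015.0000.

E[X] = C(30,3)·2^(1−C(3,2)) = 1015 ≈ 1015.0000.


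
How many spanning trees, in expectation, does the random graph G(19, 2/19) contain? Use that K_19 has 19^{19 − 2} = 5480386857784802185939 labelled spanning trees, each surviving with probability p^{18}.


K_19 has 19^{19 − 2} = 5480386857784802185939 labelled spanning trees.
For each such spanning tree H, let X_H = 1 if all 18 edges of H are present in G. Then P[X_H = 1] = p^{18} = (2/19)^{18} = 262144/104127350297911241532841.
By linearity: E[X] = Σ_H E[X_H] = 5480386857784802185939 · p^{18} = 5480386857784802185939 · 262144/104127350297911241532841 = 262144/19.
Numerically: E[X] ≈ 1.38e+04.

E[X] = 5480386857784802185939 · (2/19)^{18} = 262144/19 ≈ 1.38e+04.


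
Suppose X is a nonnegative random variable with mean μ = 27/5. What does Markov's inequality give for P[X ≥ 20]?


μ = E[X] = 27/5, a = 20.
Markov: P[X ≥ 20] ≤ μ/a = (27/5)/20 = 27/100.
Numerically: ≈ 0.270.
(Since a = 20 > μ = 5.400, the bound 27/100 is < 1 and informative.)

P[X ≥ 20] ≤ 27/100 ≈ 0.270.


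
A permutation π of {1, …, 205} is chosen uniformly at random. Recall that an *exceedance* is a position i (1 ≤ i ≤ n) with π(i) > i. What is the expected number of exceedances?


Write X = Σ_{i=1}^{205} X_i, where X_i = 1_{π(i) > i}.
For each fixed i, π(i) is uniform over {1, …, 205} (marginal of a uniform permutation), so P[π(i) > i] = (n − i)/n. Summing: Σ_{i=1}^{205} (n − i)/n = (0 + 1 + … + 204)/205 = 205(205 − 1)/(2·205) = (205 − 1)/2.
Hence E[X] = Σ_{i=1}^{205} (205 − i)/205 = 102 ≈ 102.0000.

E[X] = 102 = 102.0000.


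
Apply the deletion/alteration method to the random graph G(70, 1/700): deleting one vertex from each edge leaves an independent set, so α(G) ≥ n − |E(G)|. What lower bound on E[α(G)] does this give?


E[|E(G)|] = C(70, 2)·p = 2415 · (1/700) = 69/20.
E[α(G)] ≥ n − E[|E(G)|] = 70 − 69/20 = 1331/20.
Numerically: ≈ 66.55000.
(This is only a lower bound; the true E[α(G)] may be larger.)

E[α(G)] ≥ 1331/20 ≈ 66.55000.


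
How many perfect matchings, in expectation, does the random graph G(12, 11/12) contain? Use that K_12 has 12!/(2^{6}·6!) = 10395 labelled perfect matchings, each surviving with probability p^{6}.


K_12 has 12!/(2^{6}·6!) = 10395 labelled perfect matchings.
For each such perfect matching H, let X_H = 1 if all 6 edges of H are present in G. Then P[X_H = 1] = p^{6} = (11/12)^{6} = 1771561/2985984.
By linearity: E[X] = Σ_H E[X_H] = 10395 · p^{6} = 10395 · 1771561/2985984 = 682050985/110592.
Numerically: E[X] ≈ 6167.

E[X] = 10395 · (11/12)^{6} = 682050985/110592 ≈ 6167.


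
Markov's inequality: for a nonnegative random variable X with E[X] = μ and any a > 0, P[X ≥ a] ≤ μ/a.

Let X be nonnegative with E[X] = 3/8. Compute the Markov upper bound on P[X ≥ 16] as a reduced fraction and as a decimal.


μ = E[X] = 3/8, a = 16.
Markov: P[X ≥ 16] ≤ μ/a = (3/8)/16 = 3/128.
Numerically: ≈ 0.02344.
(Since a = 16 > μ = 0.37500, the bound 3/128 is < 1 and informative.)

P[X ≥ 16] ≤ 3/128 ≈ 0.02344.


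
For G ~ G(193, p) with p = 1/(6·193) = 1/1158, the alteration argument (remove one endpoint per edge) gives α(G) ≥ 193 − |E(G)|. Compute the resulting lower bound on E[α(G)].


E[|E(G)|] = C(193, 2)·p = 18528 · (1/1158) = 16.
E[α(G)] ≥ n − E[|E(G)|] = 193 − 16 = 177.
Numerically: ≈ 177.000.
(This is only a lower bound; the true E[α(G)] may be larger.)

E[α(G)] ≥ 177 ≈ 177.000.


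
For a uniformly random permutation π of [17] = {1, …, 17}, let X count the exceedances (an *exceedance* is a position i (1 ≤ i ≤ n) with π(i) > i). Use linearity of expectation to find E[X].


Write X = Σ_{i=1}^{17} X_i, where X_i = 1_{π(i) > i}.
For each fixed i, π(i) is uniform over {1, …, 17} (marginal of a uniform permutation), so P[π(i) > i] = (n − i)/n. Summing: Σ_{i=1}^{17} (n − i)/n = (0 + 1 + … + 16)/17 = 17(17 − 1)/(2·17) = (17 − 1)/2.
Hence E[X] = Σ_{i=1}^{17} (17 − i)/17 = 8 ≈ 8.00000.

E[X] = 8 = 8.00000.


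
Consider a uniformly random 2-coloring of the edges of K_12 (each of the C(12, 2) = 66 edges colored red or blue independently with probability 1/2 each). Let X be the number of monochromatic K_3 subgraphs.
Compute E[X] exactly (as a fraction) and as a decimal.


Let X = Σ_S X_S over the C(12, 3) = 220 subsets S of size 3, where X_S = 1 if the K_3 on S is monochromatic.
For a fixed S, the K_3 on S has C(3, 2) = 3 edges. P[all 3 edges red] = (1/2)^3, and likewise for blue, so P[monochromatic] = 2·(1/2)^3 = 2^{1 − 3} = 1/4.
By linearity: E[X] = C(12, 3) · 2^{1 − 3} = 220 · 1/4 = 55.
Numerically: E[X] ≈ 55.0000.

E[X] = C(12,3)·2^(1−C(3,2)) = 55 ≈ 55.0000.


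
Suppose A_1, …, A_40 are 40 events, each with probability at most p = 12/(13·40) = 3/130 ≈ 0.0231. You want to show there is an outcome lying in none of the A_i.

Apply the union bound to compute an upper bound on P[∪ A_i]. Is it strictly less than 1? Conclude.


Union bound: P[∪_{i=1}^{40} A_i] ≤ Σ_i P[A_i] ≤ 40·p = 40·(3/130) = 12/13.
Numerically: 12/13 ≈ 0.9231.
Is 12/13 < 1? YES.
Since P[∪ A_i] ≤ 12/13 < 1, the complement has P[∩ A_i^c] ≥ 1 − 12/13 = 1/13 > 0, so some outcome avoids every A_i.

40·p = 12/13 ≈ 0.9231; existence CERTIFIED by the union bound.


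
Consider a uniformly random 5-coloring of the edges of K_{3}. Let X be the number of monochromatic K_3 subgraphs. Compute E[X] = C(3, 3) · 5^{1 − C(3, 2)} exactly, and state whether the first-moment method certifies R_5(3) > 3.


E[X] = C(3, 3) · 5^{1 − 3} = 1 · 5^{−2} = 1/25.
As a reduced fraction: E[X] = 1/25 ≈ 0.04000.
Is E[X] < 1? YES.
Since E[X] < 1, there exists a 5-coloring of K_{3} with no monochromatic K_3; hence R_5(3) > 3.

E[X] = 1/25 ≈ 0.04000; E[X] < 1, so R_5(3) > 3.


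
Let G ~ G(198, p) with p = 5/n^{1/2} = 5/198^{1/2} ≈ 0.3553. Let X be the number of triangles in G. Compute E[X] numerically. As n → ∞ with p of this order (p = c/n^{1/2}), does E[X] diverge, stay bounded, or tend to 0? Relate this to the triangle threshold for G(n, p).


Number of potential triangles: C(198, 3) = 1274196.
Each occurs with probability p³ ≈ (0.3553)³ ≈ 4.486547e-02.
By linearity: E[X] = C(198, 3)·p³ ≈ 1274196 · 4.486547e-02 ≈ 57167.4032.
Since α = 1/2 < 1, p = c/n^{1/2} ≫ 1/n is above the triangle threshold p ~ 1/n. Asymptotically E[X] ~ (c³/6)·n^{3(1−α)} = (5³/6)·n^{1.5} → ∞; triangles are abundant w.h.p.

E[X] ≈ 57167.4032; in regime p = Θ(1/n^{1/2}) E[X] diverges (above the triangle threshold p ~ 1/n).


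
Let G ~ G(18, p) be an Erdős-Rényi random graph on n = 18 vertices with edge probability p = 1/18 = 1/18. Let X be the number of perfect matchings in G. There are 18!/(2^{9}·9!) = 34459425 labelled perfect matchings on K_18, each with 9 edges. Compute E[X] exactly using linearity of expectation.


K_18 has 18!/(2^{9}·9!) = 34459425 labelled perfect matchings.
For each such perfect matching H, let X_H = 1 if all 9 edges of H are present in G. Then P[X_H = 1] = p^{9} = (1/18)^{9} = 1/198359290368.
By linearity: E[X] = Σ_H E[X_H] = 34459425 · p^{9} = 34459425 · 1/198359290368 = 425425/2448880128.
Numerically: E[X] ≈ 0.000173722.

E[X] = 34459425 · (1/18)^{9} = 425425/2448880128 ≈ 0.000173722.


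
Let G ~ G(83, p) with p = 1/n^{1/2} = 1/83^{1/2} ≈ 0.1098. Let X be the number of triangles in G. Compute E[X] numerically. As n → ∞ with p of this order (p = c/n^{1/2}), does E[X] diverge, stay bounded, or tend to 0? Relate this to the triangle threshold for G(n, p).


Number of potential triangles: C(83, 3) = 91881.
Each occurs with probability p³ ≈ (0.1098)³ ≈ 1.322461e-03.
By linearity: E[X] = C(83, 3)·p³ ≈ 91881 · 1.322461e-03 ≈ 121.5090.
Since α = 1/2 < 1, p = c/n^{1/2} ≫ 1/n is above the triangle threshold p ~ 1/n. Asymptotically E[X] ~ (c³/6)·n^{3(1−α)} = (1³/6)·n^{1.5} → ∞; triangles are abundant w.h.p.

E[X] ≈ 121.5090; in regime p = Θ(1/n^{1/2}) E[X] diverges (above the triangle threshold p ~ 1/n).


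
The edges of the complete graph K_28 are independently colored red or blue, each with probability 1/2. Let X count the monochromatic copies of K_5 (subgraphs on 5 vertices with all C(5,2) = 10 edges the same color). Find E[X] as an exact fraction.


Let X = Σ_S X_S over the C(28, 5) = 98280 subsets S of size 5, where X_S = 1 if the K_5 on S is monochromatic.
For a fixed S, the K_5 on S has C(5, 2) = 10 edges. P[all 10 edges red] = (1/2)^10, and likewise for blue, so P[monochromatic] = 2·(1/2)^10 = 2^{1 − 10} = 1/512.
By linearity: E[X] = C(28, 5) · 2^{1 − 10} = 98280 · 1/512 = 12285/64.
Numerically: E[X] ≈ 191.95312.

E[X] = C(28,5)·2^(1−C(5,2)) = 12285/64 ≈ 191.95312.


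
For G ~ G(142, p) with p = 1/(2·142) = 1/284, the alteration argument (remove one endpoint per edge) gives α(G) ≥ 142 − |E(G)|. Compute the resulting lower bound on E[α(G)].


E[|E(G)|] = C(142, 2)·p = 10011 · (1/284) = 141/4.
E[α(G)] ≥ n − E[|E(G)|] = 142 − 141/4 = 427/4.
Numerically: ≈ 106.7500.
(This is only a lower bound; the true E[α(G)] may be larger.)

E[α(G)] ≥ 427/4 ≈ 106.7500.


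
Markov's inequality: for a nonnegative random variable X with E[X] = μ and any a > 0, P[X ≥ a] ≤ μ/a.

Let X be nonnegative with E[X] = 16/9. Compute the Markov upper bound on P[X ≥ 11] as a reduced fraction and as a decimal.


μ = E[X] = 16/9, a = 11.
Markov: P[X ≥ 11] ≤ μ/a = (16/9)/11 = 16/99.
Numerically: ≈ 0.16162.
(Since a = 11 > μ = 1.77778, the bound 16/99 is < 1 and informative.)

P[X ≥ 11] ≤ 16/99 ≈ 0.16162.


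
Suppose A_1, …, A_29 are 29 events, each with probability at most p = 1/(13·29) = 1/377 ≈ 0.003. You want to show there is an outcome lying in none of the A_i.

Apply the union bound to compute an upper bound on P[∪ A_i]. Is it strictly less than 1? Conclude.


Union bound: P[∪_{i=1}^{29} A_i] ≤ Σ_i P[A_i] ≤ 29·p = 29·(1/377) = 1/13.
Numerically: 1/13 ≈ 0.077.
Is 1/13 < 1? YES.
Since P[∪ A_i] ≤ 1/13 < 1, the complement has P[∩ A_i^c] ≥ 1 − 1/13 = 12/13 > 0, so some outcome avoids every A_i.

29·p = 1/13 ≈ 0.077; existence CERTIFIED by the union bound.


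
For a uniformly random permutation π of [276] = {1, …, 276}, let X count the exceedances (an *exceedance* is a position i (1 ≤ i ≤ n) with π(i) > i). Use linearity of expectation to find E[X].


Write X = Σ_{i=1}^{276} X_i, where X_i = 1_{π(i) > i}.
For each fixed i, π(i) is uniform over {1, …, 276} (marginal of a uniform permutation), so P[π(i) > i] = (n − i)/n. Summing: Σ_{i=1}^{276} (n − i)/n = (0 + 1 + … + 275)/276 = 276(276 − 1)/(2·276) = (276 − 1)/2.
Hence E[X] = Σ_{i=1}^{276} (276 − i)/276 = 275/2 ≈ 137.500.

E[X] = 275/2 = 137.500.


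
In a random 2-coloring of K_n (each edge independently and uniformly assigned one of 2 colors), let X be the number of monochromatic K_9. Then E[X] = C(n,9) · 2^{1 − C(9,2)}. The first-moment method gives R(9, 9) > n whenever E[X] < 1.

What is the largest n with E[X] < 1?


We need C(n, 9) · 2^{1 − 36} < 1, i.e. C(n, 9) < 2^{36 − 1} = 34359738368.
Check values of n near the boundary:
  n = 59: C(59, 9) = 12565671261; 12565671261 < 34359738368? YES
  n = 60: C(60, 9) = 14783142660; 14783142660 < 34359738368? YES
  n = 61: C(61, 9) = 17341763505; 17341763505 < 34359738368? YES
  n = 62: C(62, 9) = 20286591270; 20286591270 < 34359738368? YES
  n = 63: C(63, 9) = 23667689815; 23667689815 < 34359738368? YES
  n = 64: C(64, 9) = 27540584512; 27540584512 < 34359738368? YES
  n = 65: C(65, 9) = 31966749880; 31966749880 < 34359738368? YES
  n = 66: C(66, 9) = 37014131440; 37014131440 < 34359738368? NO
The largest n with C(n, 9) < 34359738368 is n = 65 (where E[X] = 3995843735/4294967296 ≈ 0.930). Hence R(9, 9) > 65, i.e. R(9, 9) ≥ 66.

Largest n = 65; hence R(9, 9) > 65.


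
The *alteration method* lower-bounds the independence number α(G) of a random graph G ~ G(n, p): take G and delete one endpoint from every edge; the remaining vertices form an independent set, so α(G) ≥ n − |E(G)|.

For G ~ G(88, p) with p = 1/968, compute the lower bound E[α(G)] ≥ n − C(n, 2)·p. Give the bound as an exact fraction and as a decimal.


E[|E(G)|] = C(88, 2)·p = 3828 · (1/968) = 87/22.
E[α(G)] ≥ n − E[|E(G)|] = 88 − 87/22 = 1849/22.
Numerically: ≈ 84.0455.
(This is only a lower bound; the true E[α(G)] may be larger.)

E[α(G)] ≥ 1849/22 ≈ 84.0455.


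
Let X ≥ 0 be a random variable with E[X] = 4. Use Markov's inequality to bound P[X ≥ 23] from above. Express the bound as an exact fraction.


μ = E[X] = 4, a = 23.
Markov: P[X ≥ 23] ≤ μ/a = (4)/23 = 4/23.
Numerically: ≈ 0.1739.
(Since a = 23 > μ = 4.0000, the bound 4/23 is < 1 and informative.)

P[X ≥ 23] ≤ 4/23 ≈ 0.1739.


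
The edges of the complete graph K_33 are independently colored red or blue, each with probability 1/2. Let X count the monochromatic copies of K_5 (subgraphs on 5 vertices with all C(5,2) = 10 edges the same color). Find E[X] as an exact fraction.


Let X = Σ_S X_S over the C(33, 5) = 237336 subsets S of size 5, where X_S = 1 if the K_5 on S is monochromatic.
For a fixed S, the K_5 on S has C(5, 2) = 10 edges. P[all 10 edges red] = (1/2)^10, and likewise for blue, so P[monochromatic] = 2·(1/2)^10 = 2^{1 − 10} = 1/512.
By linearity: E[X] = C(33, 5) · 2^{1 − 10} = 237336 · 1/512 = 29667/64.
Numerically: E[X] ≈ 463.5469.

E[X] = C(33,5)·2^(1−C(5,2)) = 29667/64 ≈ 463.5469.


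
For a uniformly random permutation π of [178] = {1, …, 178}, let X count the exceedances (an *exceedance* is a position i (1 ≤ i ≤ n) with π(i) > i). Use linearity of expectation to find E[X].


Write X = Σ_{i=1}^{178} X_i, where X_i = 1_{π(i) > i}.
For each fixed i, π(i) is uniform over {1, …, 178} (marginal of a uniform permutation), so P[π(i) > i] = (n − i)/n. Summing: Σ_{i=1}^{178} (n − i)/n = (0 + 1 + … + 177)/178 = 178(178 − 1)/(2·178) = (178 − 1)/2.
Hence E[X] = Σ_{i=1}^{178} (178 − i)/178 = 177/2 ≈ 88.500.

E[X] = 177/2 = 88.500.


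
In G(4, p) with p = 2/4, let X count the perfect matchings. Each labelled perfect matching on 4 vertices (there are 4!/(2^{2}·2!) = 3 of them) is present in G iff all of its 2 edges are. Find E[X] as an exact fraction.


K_4 has 4!/(2^{2}·2!) = 3 labelled perfect matchings.
For each such perfect matching H, let X_H = 1 if all 2 edges of H are present in G. Then P[X_H = 1] = p^{2} = (1/2)^{2} = 1/4.
By linearity: E[X] = Σ_H E[X_H] = 3 · p^{2} = 3 · 1/4 = 3/4.
Numerically: E[X] ≈ 0.75.

E[X] = 3 · (1/2)^{2} = 3/4 ≈ 0.75.


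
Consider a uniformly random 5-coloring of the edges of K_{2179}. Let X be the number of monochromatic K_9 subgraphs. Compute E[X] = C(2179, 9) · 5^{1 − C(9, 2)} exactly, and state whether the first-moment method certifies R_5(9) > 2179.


E[X] = C(2179, 9) · 5^{1 − 36} = 3001701930880099538508560 · 5^{−35} = 3001701930880099538508560/2910383045673370361328125.
As a reduced fraction: E[X] = 600340386176019907701712/582076609134674072265625 ≈ 1.0314.
Is E[X] < 1? NO.
Since E[X] ≥ 1, the first-moment bound is inconclusive at n = 2179; it does NOT by itself certify R_5(9) > 2179.

E[X] = 600340386176019907701712/582076609134674072265625 ≈ 1.0314; E[X] ≥ 1; first-moment method inconclusive here.


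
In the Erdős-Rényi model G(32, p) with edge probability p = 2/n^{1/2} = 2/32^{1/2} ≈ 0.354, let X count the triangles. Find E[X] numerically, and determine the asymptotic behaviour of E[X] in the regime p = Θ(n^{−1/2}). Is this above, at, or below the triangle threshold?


Number of potential triangles: C(32, 3) = 4960.
Each occurs with probability p³ ≈ (0.354)³ ≈ 4.41942e-02.
By linearity: E[X] = C(32, 3)·p³ ≈ 4960 · 4.41942e-02 ≈ 219.203.
Since α = 1/2 < 1, p = c/n^{1/2} ≫ 1/n is above the triangle threshold p ~ 1/n. Asymptotically E[X] ~ (c³/6)·n^{3(1−α)} = (2³/6)·n^{1.5} → ∞; triangles are abundant w.h.p.

E[X] ≈ 219.203; in regime p = Θ(1/n^{1/2}) E[X] diverges (above the triangle threshold p ~ 1/n).


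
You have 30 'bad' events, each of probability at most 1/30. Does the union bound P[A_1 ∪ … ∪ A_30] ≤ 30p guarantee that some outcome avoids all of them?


Union bound: P[∪_{i=1}^{30} A_i] ≤ Σ_i P[A_i] ≤ 30·p = 30·(1/30) = 1.
Numerically: 1 ≈ 1.0000.
Is 1 < 1? NO.
Since the bound 1 is ≥ 1, the union bound is uninformative here; it does NOT by itself certify existence.

30·p = 1 ≈ 1.0000; existence NOT certified by the union bound.


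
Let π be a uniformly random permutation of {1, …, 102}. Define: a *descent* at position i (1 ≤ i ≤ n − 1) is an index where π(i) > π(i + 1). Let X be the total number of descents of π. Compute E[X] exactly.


Write X = Σ X_I over i = 1, …, 101, with X_I the indicator of one descent.
There are 101 indicators.
For each fixed i, the pair (π(i), π(i+1)) is a uniformly random ordered pair of distinct values from {1, …, 102}; by symmetry P[π(i) > π(i+1)] = 1/2.
By linearity: E[X] = 101 · (1/2) = (102 − 1) · (1/2) = 101/2 ≈ 50.5000.

E[X] = 101/2 = 50.5000.


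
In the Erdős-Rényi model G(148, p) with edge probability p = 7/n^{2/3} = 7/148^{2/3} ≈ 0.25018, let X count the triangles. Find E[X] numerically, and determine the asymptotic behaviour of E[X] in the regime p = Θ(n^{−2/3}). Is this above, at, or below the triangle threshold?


Number of potential triangles: C(148, 3) = 529396.
Each occurs with probability p³ ≈ (0.25018)³ ≈ 1.5659240e-02.
By linearity: E[X] = C(148, 3)·p³ ≈ 529396 · 1.5659240e-02 ≈ 8289.93919.
Since α = 2/3 < 1, p = c/n^{2/3} ≫ 1/n is above the triangle threshold p ~ 1/n. Asymptotically E[X] ~ (c³/6)·n^{3(1−α)} = (7³/6)·n^{1} → ∞; triangles are abundant w.h.p.

E[X] ≈ 8289.93919; in regime p = Θ(1/n^{2/3}) E[X] diverges (above the triangle threshold p ~ 1/n).


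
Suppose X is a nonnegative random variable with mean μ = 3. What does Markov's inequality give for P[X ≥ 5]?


μ = E[X] = 3, a = 5.
Markov: P[X ≥ 5] ≤ μ/a = (3)/5 = 3/5.
Numerically: ≈ 0.6000.
(Since a = 5 > μ = 3.0000, the bound 3/5 is < 1 and informative.)

P[X ≥ 5] ≤ 3/5 ≈ 0.6000.


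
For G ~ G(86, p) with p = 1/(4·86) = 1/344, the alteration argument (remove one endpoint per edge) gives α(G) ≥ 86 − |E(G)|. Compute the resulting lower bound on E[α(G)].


E[|E(G)|] = C(86, 2)·p = 3655 · (1/344) = 85/8.
E[α(G)] ≥ n − E[|E(G)|] = 86 − 85/8 = 603/8.
Numerically: ≈ 75.37500.
(This is only a lower bound; the true E[α(G)] may be larger.)

E[α(G)] ≥ 603/8 ≈ 75.37500.


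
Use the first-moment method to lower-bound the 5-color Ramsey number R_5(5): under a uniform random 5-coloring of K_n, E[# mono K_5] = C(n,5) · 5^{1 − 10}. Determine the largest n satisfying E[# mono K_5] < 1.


We need C(n, 5) · 5^{1 − 10} < 1, i.e. C(n, 5) < 5^{10 − 1} = 1953125.
Check values of n near the boundary:
  n = 43: C(43, 5) = 962598; 962598 < 1953125? YES
  n = 44: C(44, 5) = 1086008; 1086008 < 1953125? YES
  n = 45: C(45, 5) = 1221759; 1221759 < 1953125? YES
  n = 46: C(46, 5) = 1370754; 1370754 < 1953125? YES
  n = 47: C(47, 5) = 1533939; 1533939 < 1953125? YES
  n = 48: C(48, 5) = 1712304; 1712304 < 1953125? YES
  n = 49: C(49, 5) = 1906884; 1906884 < 1953125? YES
  n = 50: C(50, 5) = 2118760; 2118760 < 1953125? NO
  n = 51: C(51, 5) = 2349060; 2349060 < 1953125? NO
The largest n with C(n, 5) < 1953125 is n = 49 (where E[X] = 1906884/1953125 ≈ 0.976). Hence R_5(5) > 49, i.e. R_5(5) ≥ 50.

Largest n = 49; hence R_5(5) > 49.


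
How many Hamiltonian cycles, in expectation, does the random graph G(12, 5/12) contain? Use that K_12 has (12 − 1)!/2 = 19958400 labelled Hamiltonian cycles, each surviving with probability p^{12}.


K_12 has (12 − 1)!/2 = 19958400 labelled Hamiltonian cycles.
For each such Hamiltonian cycle H, let X_H = 1 if all 12 edges of H are present in G. Then P[X_H = 1] = p^{12} = (5/12)^{12} = 244140625/8916100448256.
By linearity of expectation: E[X] = Σ_H E[X_H] = 19958400 · p^{12} = 19958400 · 244140625/8916100448256 = 469970703125/859963392.
Numerically: E[X] ≈ 546.501.

E[X] = 19958400 · (5/12)^{12} = 469970703125/859963392 ≈ 546.501.


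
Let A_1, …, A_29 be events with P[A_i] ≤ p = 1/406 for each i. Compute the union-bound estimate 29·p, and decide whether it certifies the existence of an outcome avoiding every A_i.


Union bound: P[∪_{i=1}^{29} A_i] ≤ Σ_i P[A_i] ≤ 29·p = 29·(1/406) = 1/14.
Numerically: 1/14 ≈ 0.07143.
Is 1/14 < 1? YES.
Since P[∪ A_i] ≤ 1/14 < 1, the complement has P[∩ A_i^c] ≥ 1 − 1/14 = 13/14 > 0, so some outcome avoids every A_i.

29·p = 1/14 ≈ 0.07143; existence CERTIFIED by the union bound.


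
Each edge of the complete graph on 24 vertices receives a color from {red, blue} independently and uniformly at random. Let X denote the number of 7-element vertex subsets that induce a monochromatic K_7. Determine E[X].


Let X = Σ_S X_S over the C(24, 7) = 346104 subsets S of size 7, where X_S = 1 if the K_7 on S is monochromatic.
For a fixed S, the K_7 on S has C(7, 2) = 21 edges. P[all 21 edges red] = (1/2)^21, and likewise for blue, so P[monochromatic] = 2·(1/2)^21 = 2^{1 − 21} = 1/1048576.
By linearity: E[X] = C(24, 7) · 2^{1 − 21} = 346104 · 1/1048576 = 43263/131072.
Numerically: E[X] ≈ 0.330.

E[X] = C(24,7)·2^(1−C(7,2)) = 43263/131072 ≈ 0.330.


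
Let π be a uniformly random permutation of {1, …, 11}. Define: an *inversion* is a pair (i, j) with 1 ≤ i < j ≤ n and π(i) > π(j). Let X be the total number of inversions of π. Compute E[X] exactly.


Write X = Σ X_I over the C(11, 2) = 55 pairs i < j, with X_I the indicator of one inversion.
There are 55 indicators.
For each fixed pair i < j, the values π(i) and π(j) are two distinct elements of {1, …, 11} in uniformly random order; by symmetry P[π(i) > π(j)] = 1/2.
By linearity: E[X] = 55 · (1/2) = C(11, 2) · (1/2) = 55/2 = 55/2 ≈ 27.500.

E[X] = 55/2 = 27.500.


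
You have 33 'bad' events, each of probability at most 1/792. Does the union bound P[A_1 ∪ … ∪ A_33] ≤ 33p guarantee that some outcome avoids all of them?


Union bound: P[∪_{i=1}^{33} A_i] ≤ Σ_i P[A_i] ≤ 33·p = 33·(1/792) = 1/24.
Numerically: 1/24 ≈ 0.0416667.
Is 1/24 < 1? YES.
Since P[∪ A_i] ≤ 1/24 < 1, the complement has P[∩ A_i^c] ≥ 1 − 1/24 = 23/24 > 0, so some outcome avoids every A_i.

33·p = 1/24 ≈ 0.0416667; existence CERTIFIED by the union bound.


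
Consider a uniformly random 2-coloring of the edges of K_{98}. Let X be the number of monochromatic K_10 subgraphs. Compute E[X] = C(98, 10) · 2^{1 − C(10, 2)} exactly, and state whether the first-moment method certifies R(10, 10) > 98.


E[X] = C(98, 10) · 2^{1 − 45} = 14005614014756 · 2^{−44} = 14005614014756/17592186044416.
As a reduced fraction: E[X] = 3501403503689/4398046511104 ≈ 0.7961270.
Is E[X] < 1? YES.
Since E[X] < 1, there exists a 2-coloring of K_{98} with no monochromatic K_10; hence R(10, 10) > 98.

E[X] = 3501403503689/4398046511104 ≈ 0.7961270; E[X] < 1, so R(10, 10) > 98.


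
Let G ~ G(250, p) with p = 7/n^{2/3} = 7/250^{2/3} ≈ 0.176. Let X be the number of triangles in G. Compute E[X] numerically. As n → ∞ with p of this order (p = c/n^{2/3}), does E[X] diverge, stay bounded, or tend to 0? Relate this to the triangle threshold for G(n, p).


Number of potential triangles: C(250, 3) = 2573000.
Each occurs with probability p³ ≈ (0.176)³ ≈ 5.48800e-03.
By linearity: E[X] = C(250, 3)·p³ ≈ 2573000 · 5.48800e-03 ≈ 14120.624.
Since α = 2/3 < 1, p = c/n^{2/3} ≫ 1/n is above the triangle threshold p ~ 1/n. Asymptotically E[X] ~ (c³/6)·n^{3(1−α)} = (7³/6)·n^{1} → ∞; triangles are abundant w.h.p.

E[X] ≈ 14120.624; in regime p = Θ(1/n^{2/3}) E[X] diverges (above the triangle threshold p ~ 1/n).


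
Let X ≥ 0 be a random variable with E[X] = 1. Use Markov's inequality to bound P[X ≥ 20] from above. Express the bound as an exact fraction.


μ = E[X] = 1, a = 20.
Markov: P[X ≥ 20] ≤ μ/a = (1)/20 = 1/20.
Numerically: ≈ 0.0500.
(Since a = 20 > μ = 1.0000, the bound 1/20 is < 1 and informative.)

P[X ≥ 20] ≤ 1/20 ≈ 0.0500.


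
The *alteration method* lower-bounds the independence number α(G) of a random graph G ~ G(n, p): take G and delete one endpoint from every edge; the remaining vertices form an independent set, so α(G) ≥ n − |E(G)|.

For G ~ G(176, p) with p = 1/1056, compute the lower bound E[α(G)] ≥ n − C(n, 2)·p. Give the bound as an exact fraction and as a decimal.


E[|E(G)|] = C(176, 2)·p = 15400 · (1/1056) = 175/12.
E[α(G)] ≥ n − E[|E(G)|] = 176 − 175/12 = 1937/12.
Numerically: ≈ 161.417.
(This is only a lower bound; the true E[α(G)] may be larger.)

E[α(G)] ≥ 1937/12 ≈ 161.417.


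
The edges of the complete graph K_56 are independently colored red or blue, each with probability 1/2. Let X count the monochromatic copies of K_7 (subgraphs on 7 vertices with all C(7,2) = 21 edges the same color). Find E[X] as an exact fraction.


Let X = Σ_S X_S over the C(56, 7) = 231917400 subsets S of size 7, where X_S = 1 if the K_7 on S is monochromatic.
For a fixed S, the K_7 on S has C(7, 2) = 21 edges. P[all 21 edges red] = (1/2)^21, and likewise for blue, so P[monochromatic] = 2·(1/2)^21 = 2^{1 − 21} = 1/1048576.
Summing: E[X] = C(56, 7) · 2^{1 − 21} = 231917400 · 1/1048576 = 28989675/131072.
Numerically: E[X] ≈ 221.173668.

E[X] = C(56,7)·2^(1−C(7,2)) = 28989675/131072 ≈ 221.173668.


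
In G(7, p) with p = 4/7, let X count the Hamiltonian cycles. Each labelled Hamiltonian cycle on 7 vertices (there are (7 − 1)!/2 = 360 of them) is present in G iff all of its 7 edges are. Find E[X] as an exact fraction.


K_7 has (7 − 1)!/2 = 360 labelled Hamiltonian cycles.
For each such Hamiltonian cycle H, let X_H = 1 if all 7 edges of H are present in G. Then P[X_H = 1] = p^{7} = (4/7)^{7} = 16384/823543.
By linearity: E[X] = Σ_H E[X_H] = 360 · p^{7} = 360 · 16384/823543 = 5898240/823543.
Numerically: E[X] ≈ 7.162.

E[X] = 360 · (4/7)^{7} = 5898240/823543 ≈ 7.162.


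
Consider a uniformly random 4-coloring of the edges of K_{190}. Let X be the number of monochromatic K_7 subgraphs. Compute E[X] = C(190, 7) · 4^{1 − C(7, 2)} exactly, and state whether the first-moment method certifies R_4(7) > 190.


E[X] = C(190, 7) · 4^{1 − 21} = 1585940245560 · 4^{−20} = 1585940245560/1099511627776.
As a reduced fraction: E[X] = 198242530695/137438953472 ≈ 1.4424.
Is E[X] < 1? NO.
Since E[X] ≥ 1, the first-moment bound is inconclusive at n = 190; it does NOT by itself certify R_4(7) > 190.

E[X] = 198242530695/137438953472 ≈ 1.4424; E[X] ≥ 1; first-moment method inconclusive here.


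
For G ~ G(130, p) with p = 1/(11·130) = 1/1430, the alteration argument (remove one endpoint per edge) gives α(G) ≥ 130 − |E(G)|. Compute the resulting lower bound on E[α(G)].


E[|E(G)|] = C(130, 2)·p = 8385 · (1/1430) = 129/22.
E[α(G)] ≥ n − E[|E(G)|] = 130 − 129/22 = 2731/22.
Numerically: ≈ 124.136.
(This is only a lower bound; the true E[α(G)] may be larger.)

E[α(G)] ≥ 2731/22 ≈ 124.136.


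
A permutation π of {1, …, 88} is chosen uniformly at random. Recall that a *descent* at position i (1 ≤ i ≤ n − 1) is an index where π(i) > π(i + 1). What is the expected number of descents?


Write X = Σ X_I over i = 1, …, 87, with X_I the indicator of one descent.
There are 87 indicators.
For each fixed i, the pair (π(i), π(i+1)) is a uniformly random ordered pair of distinct values from {1, …, 88}; by symmetry P[π(i) > π(i+1)] = 1/2.
By linearity: E[X] = 87 · (1/2) = (88 − 1) · (1/2) = 87/2 ≈ 43.5000.

E[X] = 87/2 = 43.5000.


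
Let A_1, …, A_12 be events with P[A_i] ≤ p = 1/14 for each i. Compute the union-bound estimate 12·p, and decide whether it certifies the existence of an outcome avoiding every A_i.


Union bound: P[∪_{i=1}^{12} A_i] ≤ Σ_i P[A_i] ≤ 12·p = 12·(1/14) = 6/7.
Numerically: 6/7 ≈ 0.85714.
Is 6/7 < 1? YES.
Since P[∪ A_i] ≤ 6/7 < 1, the complement has P[∩ A_i^c] ≥ 1 − 6/7 = 1/7 > 0, so some outcome avoids every A_i.

12·p = 6/7 ≈ 0.85714; existence CERTIFIED by the union bound.


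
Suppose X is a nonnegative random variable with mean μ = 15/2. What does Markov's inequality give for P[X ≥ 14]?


μ = E[X] = 15/2, a = 14.
Markov: P[X ≥ 14] ≤ μ/a = (15/2)/14 = 15/28.
Numerically: ≈ 0.53571.
(Since a = 14 > μ = 7.50000, the bound 15/28 is < 1 and informative.)

P[X ≥ 14] ≤ 15/28 ≈ 0.53571.


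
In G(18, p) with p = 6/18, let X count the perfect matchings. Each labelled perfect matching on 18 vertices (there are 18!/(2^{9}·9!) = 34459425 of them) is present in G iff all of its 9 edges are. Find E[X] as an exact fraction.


K_18 has 18!/(2^{9}·9!) = 34459425 labelled perfect matchings.
For each such perfect matching H, let X_H = 1 if all 9 edges of H are present in G. Then P[X_H = 1] = p^{9} = (1/3)^{9} = 1/19683.
Summing the indicators: E[X] = Σ_H E[X_H] = 34459425 · p^{9} = 34459425 · 1/19683 = 425425/243.
Numerically: E[X] ≈ 1750.72.

E[X] = 34459425 · (1/3)^{9} = 425425/243 ≈ 1750.72.


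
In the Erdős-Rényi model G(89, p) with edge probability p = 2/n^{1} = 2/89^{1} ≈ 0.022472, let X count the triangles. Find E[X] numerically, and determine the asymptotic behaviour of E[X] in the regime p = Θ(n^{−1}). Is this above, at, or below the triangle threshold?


Number of potential triangles: C(89, 3) = 113564.
Each occurs with probability p³ ≈ (0.022472)³ ≈ 1.1348017e-05.
By linearity: E[X] = C(89, 3)·p³ ≈ 113564 · 1.1348017e-05 ≈ 1.28873.
Here α = 1, so p = 2/n is exactly at the triangle threshold p ~ 1/n. Asymptotically E[X] → c³/6 = 2³/6 = 4/3 ≈ 1.33333, a bounded constant. In this regime the triangle count is asymptotically Poisson(c³/6).

E[X] ≈ 1.28873; in regime p = Θ(1/n^{1}) E[X] stays bounded (at the triangle threshold p ~ 1/n).


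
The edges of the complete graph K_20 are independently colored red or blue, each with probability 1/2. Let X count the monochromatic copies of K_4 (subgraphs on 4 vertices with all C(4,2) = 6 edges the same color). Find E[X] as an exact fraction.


Let X = Σ_S X_S over the C(20, 4) = 4845 subsets S of size 4, where X_S = 1 if the K_4 on S is monochromatic.
For a fixed S, the K_4 on S has C(4, 2) = 6 edges. P[all 6 edges red] = (1/2)^6, and likewise for blue, so P[monochromatic] = 2·(1/2)^6 = 2^{1 − 6} = 1/32.
By linearity: E[X] = C(20, 4) · 2^{1 − 6} = 4845 · 1/32 = 4845/32.
Numerically: E[X] ≈ 151.406.

E[X] = C(20,4)·2^(1−C(4,2)) = 4845/32 ≈ 151.406.


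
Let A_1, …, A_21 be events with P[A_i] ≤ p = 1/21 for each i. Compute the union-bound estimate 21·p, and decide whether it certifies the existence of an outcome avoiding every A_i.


Union bound: P[∪_{i=1}^{21} A_i] ≤ Σ_i P[A_i] ≤ 21·p = 21·(1/21) = 1.
Numerically: 1 ≈ 1.000000.
Is 1 < 1? NO.
Since the bound 1 is ≥ 1, the union bound is uninformative here; it does NOT by itself certify existence.

21·p = 1 ≈ 1.000000; existence NOT certified by the union bound.


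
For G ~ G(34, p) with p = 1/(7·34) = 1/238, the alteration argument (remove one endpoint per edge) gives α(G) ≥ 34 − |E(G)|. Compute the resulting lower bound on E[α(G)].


E[|E(G)|] = C(34, 2)·p = 561 · (1/238) = 33/14.
E[α(G)] ≥ n − E[|E(G)|] = 34 − 33/14 = 443/14.
Numerically: ≈ 31.6429.
(This is only a lower bound; the true E[α(G)] may be larger.)

E[α(G)] ≥ 443/14 ≈ 31.6429.


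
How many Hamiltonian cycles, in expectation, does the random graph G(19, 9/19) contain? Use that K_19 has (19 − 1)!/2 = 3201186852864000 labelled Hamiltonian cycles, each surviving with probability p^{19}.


K_19 has (19 − 1)!/2 = 3201186852864000 labelled Hamiltonian cycles.
For each such Hamiltonian cycle H, let X_H = 1 if all 19 edges of H are present in G. Then P[X_H = 1] = p^{19} = (9/19)^{19} = 1350851717672992089/1978419655660313589123979.
By linearity: E[X] = Σ_H E[X_H] = 3201186852864000 · p^{19} = 3201186852864000 · 1350851717672992089/1978419655660313589123979 = 4324328758783534194876278992896000/1978419655660313589123979.
Numerically: E[X] ≈ 2.19e+09.

E[X] = 3201186852864000 · (9/19)^{19} = 4324328758783534194876278992896000/1978419655660313589123979 ≈ 2.19e+09.


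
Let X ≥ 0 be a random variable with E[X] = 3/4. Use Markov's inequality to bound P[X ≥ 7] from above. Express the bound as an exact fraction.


μ = E[X] = 3/4, a = 7.
Markov: P[X ≥ 7] ≤ μ/a = (3/4)/7 = 3/28.
Numerically: ≈ 0.1071.
(Since a = 7 > μ = 0.7500, the bound 3/28 is < 1 and informative.)

P[X ≥ 7] ≤ 3/28 ≈ 0.1071.


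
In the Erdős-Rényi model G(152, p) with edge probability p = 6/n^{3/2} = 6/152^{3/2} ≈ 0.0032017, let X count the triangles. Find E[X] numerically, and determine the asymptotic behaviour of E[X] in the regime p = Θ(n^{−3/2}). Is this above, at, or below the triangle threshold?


Number of potential triangles: C(152, 3) = 573800.
Each occurs with probability p³ ≈ (0.0032017)³ ≈ 3.2821438e-08.
By linearity: E[X] = C(152, 3)·p³ ≈ 573800 · 3.2821438e-08 ≈ 0.01883.
Since α = 3/2 > 1, p = c/n^{3/2} = o(1/n) is below the triangle threshold p ~ 1/n. Asymptotically E[X] ~ (c³/6)·n^{3(1−α)} = (6³/6)·n^{-1.5} → 0, so by Markov's inequality G has no triangles w.h.p.

E[X] ≈ 0.01883; in regime p = Θ(1/n^{3/2}) E[X] tends to 0 (below the triangle threshold p ~ 1/n).


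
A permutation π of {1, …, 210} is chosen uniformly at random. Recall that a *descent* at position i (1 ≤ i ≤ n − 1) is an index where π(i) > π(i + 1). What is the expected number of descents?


Write X = Σ X_I over i = 1, …, 209, with X_I the indicator of one descent.
There are 209 indicators.
For each fixed i, the pair (π(i), π(i+1)) is a uniformly random ordered pair of distinct values from {1, …, 210}; by symmetry P[π(i) > π(i+1)] = 1/2.
By linearity: E[X] = 209 · (1/2) = (210 − 1) · (1/2) = 209/2 ≈ 104.5000.

E[X] = 209/2 = 104.5000.


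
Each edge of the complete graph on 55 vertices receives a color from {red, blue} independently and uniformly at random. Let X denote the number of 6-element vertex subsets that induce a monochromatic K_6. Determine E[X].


Let X = Σ_S X_S over the C(55, 6) = 28989675 subsets S of size 6, where X_S = 1 if the K_6 on S is monochromatic.
For a fixed S, the K_6 on S has C(6, 2) = 15 edges. P[all 15 edges red] = (1/2)^15, and likewise for blue, so P[monochromatic] = 2·(1/2)^15 = 2^{1 − 15} = 1/16384.
Summing: E[X] = C(55, 6) · 2^{1 − 15} = 28989675 · 1/16384 = 28989675/16384.
Numerically: E[X] ≈ 1769.3893.

E[X] = C(55,6)·2^(1−C(6,2)) = 28989675/16384 ≈ 1769.3893.


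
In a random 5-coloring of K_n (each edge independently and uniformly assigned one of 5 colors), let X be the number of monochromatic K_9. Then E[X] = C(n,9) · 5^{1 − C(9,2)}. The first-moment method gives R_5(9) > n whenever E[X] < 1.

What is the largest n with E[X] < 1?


We need C(n, 9) · 5^{1 − 36} < 1, i.e. C(n, 9) < 5^{36 − 1} = 2910383045673370361328125.
Check values of n near the boundary:
  n = 2169: C(2169, 9) = 2879753360044504243499683; 2879753360044504243499683 < 2910383045673370361328125? YES
  n = 2170: C(2170, 9) = 2891746779868845075610510; 2891746779868845075610510 < 2910383045673370361328125? YES
  n = 2171: C(2171, 9) = 2903784578674959601827205; 2903784578674959601827205 < 2910383045673370361328125? YES
  n = 2172: C(2172, 9) = 2915866900084148060642020; 2915866900084148060642020 < 2910383045673370361328125? NO
  n = 2173: C(2173, 9) = 2927993888115921319674265; 2927993888115921319674265 < 2910383045673370361328125? NO
The largest n with C(n, 9) < 2910383045673370361328125 is n = 2171 (where E[X] = 580756915734991920365441/582076609134674072265625 ≈ 0.9977328). Hence R_5(9) > 2171, i.e. R_5(9) ≥ 2172.

Largest n = 2171; hence R_5(9) > 2171.


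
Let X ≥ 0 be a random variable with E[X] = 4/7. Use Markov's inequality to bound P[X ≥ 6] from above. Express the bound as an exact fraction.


μ = E[X] = 4/7, a = 6.
Markov: P[X ≥ 6] ≤ μ/a = (4/7)/6 = 2/21.
Numerically: ≈ 0.0952.
(Since a = 6 > μ = 0.5714, the bound 2/21 is < 1 and informative.)

P[X ≥ 6] ≤ 2/21 ≈ 0.0952.


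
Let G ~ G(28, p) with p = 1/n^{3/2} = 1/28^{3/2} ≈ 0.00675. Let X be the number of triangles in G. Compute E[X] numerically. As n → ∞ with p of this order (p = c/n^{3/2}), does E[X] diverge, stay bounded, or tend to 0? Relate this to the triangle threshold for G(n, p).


Number of potential triangles: C(28, 3) = 3276.
Each occurs with probability p³ ≈ (0.00675)³ ≈ 3.07460e-07.
By linearity: E[X] = C(28, 3)·p³ ≈ 3276 · 3.07460e-07 ≈ 0.001.
Since α = 3/2 > 1, p = c/n^{3/2} = o(1/n) is below the triangle threshold p ~ 1/n. Asymptotically E[X] ~ (c³/6)·n^{3(1−α)} = (1³/6)·n^{-1.5} → 0, so by Markov's inequality G has no triangles w.h.p.

E[X] ≈ 0.001; in regime p = Θ(1/n^{3/2}) E[X] tends to 0 (below the triangle threshold p ~ 1/n).


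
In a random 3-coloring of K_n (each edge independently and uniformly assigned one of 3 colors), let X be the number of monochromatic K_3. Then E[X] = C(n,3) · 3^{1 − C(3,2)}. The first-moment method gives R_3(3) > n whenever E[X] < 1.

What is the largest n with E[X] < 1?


We need C(n, 3) · 3^{1 − 3} < 1, i.e. C(n, 3) < 3^{3 − 1} = 9.
Check values of n near the boundary:
  n = 3: C(3, 3) = 1; 1 < 9? YES
  n = 4: C(4, 3) = 4; 4 < 9? YES
  n = 5: C(5, 3) = 10; 10 < 9? NO
  n = 6: C(6, 3) = 20; 20 < 9? NO
The largest n with C(n, 3) < 9 is n = 4 (where E[X] = 4/9 ≈ 0.4444). Hence R_3(3) > 4, i.e. R_3(3) ≥ 5.

Largest n = 4; hence R_3(3) > 4.
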